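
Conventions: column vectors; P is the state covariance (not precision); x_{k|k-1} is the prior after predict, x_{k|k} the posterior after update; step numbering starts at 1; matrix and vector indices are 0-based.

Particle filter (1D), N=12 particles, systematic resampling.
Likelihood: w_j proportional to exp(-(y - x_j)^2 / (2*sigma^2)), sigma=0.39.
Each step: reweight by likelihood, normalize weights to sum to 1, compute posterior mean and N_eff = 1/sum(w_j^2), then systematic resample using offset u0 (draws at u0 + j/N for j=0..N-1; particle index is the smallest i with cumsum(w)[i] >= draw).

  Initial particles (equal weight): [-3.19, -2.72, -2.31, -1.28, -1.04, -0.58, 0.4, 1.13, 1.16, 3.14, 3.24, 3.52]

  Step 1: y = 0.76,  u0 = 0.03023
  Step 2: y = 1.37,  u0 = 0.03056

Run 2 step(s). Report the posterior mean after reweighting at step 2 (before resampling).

post_mean = 1.1259

step 1: w=[0.0000, 0.0000, 0.0000, 0.0000, 0.0000, 0.0014, 0.3466, 0.3384, 0.3136, 0.0000, 0.0000, 0.0000]  mean=0.8839  Neff=3.0035  idx=[6, 6, 6, 6, 7, 7, 7, 7, 8, 8, 8, 8]
step 2: w=[0.0065, 0.0065, 0.0065, 0.0065, 0.1190, 0.1190, 0.1190, 0.1190, 0.1244, 0.1244, 0.1244, 0.1244]  mean=1.1259  Neff=8.4183  idx=[4, 4, 5, 6, 6, 7, 8, 8, 9, 10, 10, 11]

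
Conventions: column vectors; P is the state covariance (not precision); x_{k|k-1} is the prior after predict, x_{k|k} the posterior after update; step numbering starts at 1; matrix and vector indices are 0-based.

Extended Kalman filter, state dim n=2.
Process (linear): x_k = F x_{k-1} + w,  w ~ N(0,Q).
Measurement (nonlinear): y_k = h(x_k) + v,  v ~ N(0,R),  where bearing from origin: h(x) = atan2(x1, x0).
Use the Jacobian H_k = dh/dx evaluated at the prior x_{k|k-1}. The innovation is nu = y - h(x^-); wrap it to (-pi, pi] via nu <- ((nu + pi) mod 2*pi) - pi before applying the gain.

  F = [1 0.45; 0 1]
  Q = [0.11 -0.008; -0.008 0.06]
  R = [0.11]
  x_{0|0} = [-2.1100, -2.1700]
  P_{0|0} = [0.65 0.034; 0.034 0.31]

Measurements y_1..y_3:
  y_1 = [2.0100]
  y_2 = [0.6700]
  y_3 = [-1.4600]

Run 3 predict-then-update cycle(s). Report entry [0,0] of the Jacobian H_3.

H_jac[0,0] = 0.0070

step 1: x^-=[-3.0865, -2.1700]  P^-=[0.8534 0.1655; 0.1655 0.3700]  H_jac=[0.1524 -0.2168]  S=[0.1363]  K=[0.6912; -0.4035]  nu=[-1.7444]  x^+=[-4.2922, -1.4661]  P^+=[0.7883 0.2035; 0.2035 0.3478]
step 2: x^-=[-4.9520, -1.4661]  P^-=[1.1519 0.3520; 0.3520 0.4078]  H_jac=[0.0550 -0.1857]  S=[0.1204]  K=[-0.0170; -0.4683]  nu=[-2.7594]  x^+=[-4.9051, -0.1738]  P^+=[1.1518 0.3511; 0.3511 0.3814]
step 3: x^-=[-4.9833, -0.1738]  P^-=[1.6550 0.5147; 0.5147 0.4414]  H_jac=[0.0070 -0.2004]  S=[0.1264]  K=[-0.7248; -0.6716]  nu=[1.6467]  x^+=[-6.1769, -1.2797]  P^+=[1.5886 0.4532; 0.4532 0.3844]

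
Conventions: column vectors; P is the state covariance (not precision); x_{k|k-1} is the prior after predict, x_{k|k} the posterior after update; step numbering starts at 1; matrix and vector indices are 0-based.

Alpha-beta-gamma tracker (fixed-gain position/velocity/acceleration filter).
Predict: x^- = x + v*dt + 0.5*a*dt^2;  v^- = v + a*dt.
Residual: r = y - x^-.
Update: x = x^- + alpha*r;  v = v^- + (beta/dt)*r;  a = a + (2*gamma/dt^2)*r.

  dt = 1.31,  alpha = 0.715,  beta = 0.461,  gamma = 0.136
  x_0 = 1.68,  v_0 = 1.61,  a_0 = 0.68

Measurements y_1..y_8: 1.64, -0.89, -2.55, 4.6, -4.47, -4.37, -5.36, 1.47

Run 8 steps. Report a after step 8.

step 1: x_pred=4.3726  r=-2.7326  x^+=2.4188  v^+=1.5392  a^+=0.2469
step 2: x_pred=4.6470  r=-5.5370  x^+=0.6880  v^+=-0.0859  a^+=-0.6307
step 3: x_pred=0.0343  r=-2.5843  x^+=-1.8135  v^+=-1.8216  a^+=-1.0403
step 4: x_pred=-5.0924  r=9.6924  x^+=1.8377  v^+=0.2264  a^+=0.4959
step 5: x_pred=2.5598  r=-7.0298  x^+=-2.4665  v^+=-1.5978  a^+=-0.6183
step 6: x_pred=-5.0901  r=0.7201  x^+=-4.5752  v^+=-2.1543  a^+=-0.5042
step 7: x_pred=-7.8300  r=2.4700  x^+=-6.0640  v^+=-1.9456  a^+=-0.1127
step 8: x_pred=-8.7093  r=10.1793  x^+=-1.4311  v^+=1.4890  a^+=1.5007

a_post = 1.5007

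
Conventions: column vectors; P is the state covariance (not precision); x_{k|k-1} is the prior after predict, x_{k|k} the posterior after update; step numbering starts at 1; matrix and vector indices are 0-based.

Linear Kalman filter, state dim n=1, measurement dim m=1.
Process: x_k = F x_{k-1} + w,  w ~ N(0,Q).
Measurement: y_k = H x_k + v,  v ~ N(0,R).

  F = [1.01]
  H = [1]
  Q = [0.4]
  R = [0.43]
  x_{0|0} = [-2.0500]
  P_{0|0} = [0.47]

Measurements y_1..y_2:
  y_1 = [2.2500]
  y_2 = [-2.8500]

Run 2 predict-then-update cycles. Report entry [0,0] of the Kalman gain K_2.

K[0,0] = 0.6176

step 1: x^-=[-2.0705]  P^-=[0.8794]  S=[1.3094]  K=[0.6716]  nu=[4.3205]  x^+=[0.8312]  P^+=[0.2888]
step 2: x^-=[0.8395]  P^-=[0.6946]  S=[1.1246]  K=[0.6176]  nu=[-3.6895]  x^+=[-1.4393]  P^+=[0.2656]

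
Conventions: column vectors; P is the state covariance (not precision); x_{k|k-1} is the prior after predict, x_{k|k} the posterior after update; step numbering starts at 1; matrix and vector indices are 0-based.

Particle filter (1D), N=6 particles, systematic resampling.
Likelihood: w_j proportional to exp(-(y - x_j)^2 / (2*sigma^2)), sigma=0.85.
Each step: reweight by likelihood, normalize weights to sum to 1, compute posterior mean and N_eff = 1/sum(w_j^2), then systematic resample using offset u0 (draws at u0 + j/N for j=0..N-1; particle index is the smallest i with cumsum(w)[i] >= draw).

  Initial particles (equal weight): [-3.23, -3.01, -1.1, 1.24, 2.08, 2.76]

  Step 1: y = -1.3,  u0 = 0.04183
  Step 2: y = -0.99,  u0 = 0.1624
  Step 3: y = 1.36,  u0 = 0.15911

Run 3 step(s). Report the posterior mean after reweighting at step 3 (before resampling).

step 1: w=[0.0637, 0.1108, 0.8155, 0.0096, 0.0003, 0.0000]  mean=-1.4237  Neff=1.4673  idx=[0, 2, 2, 2, 2, 2]
step 2: w=[0.0062, 0.1988, 0.1988, 0.1988, 0.1988, 0.1988]  mean=-1.1133  Neff=5.0618  idx=[1, 2, 3, 4, 5, 5]
step 3: w=[0.1667, 0.1667, 0.1667, 0.1667, 0.1667, 0.1667]  mean=-1.1000  Neff=6.0000  idx=[0, 1, 2, 3, 4, 5]

post_mean = -1.1000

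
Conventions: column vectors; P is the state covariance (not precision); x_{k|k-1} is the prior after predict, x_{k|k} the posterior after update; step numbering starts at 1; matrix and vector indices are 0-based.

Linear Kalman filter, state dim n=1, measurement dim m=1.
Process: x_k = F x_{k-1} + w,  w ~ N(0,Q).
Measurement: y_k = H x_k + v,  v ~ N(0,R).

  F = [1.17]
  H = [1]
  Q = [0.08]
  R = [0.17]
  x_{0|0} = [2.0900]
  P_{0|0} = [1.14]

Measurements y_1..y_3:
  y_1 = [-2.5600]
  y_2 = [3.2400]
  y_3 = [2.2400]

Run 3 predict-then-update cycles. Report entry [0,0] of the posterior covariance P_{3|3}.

P_post[0,0] = 0.0972

step 1: x^-=[2.4453]  P^-=[1.6405]  S=[1.8105]  K=[0.9061]  nu=[-5.0053]  x^+=[-2.0900]  P^+=[0.1540]
step 2: x^-=[-2.4453]  P^-=[0.2909]  S=[0.4609]  K=[0.6311]  nu=[5.6853]  x^+=[1.1428]  P^+=[0.1073]
step 3: x^-=[1.3371]  P^-=[0.2269]  S=[0.3969]  K=[0.5716]  nu=[0.9029]  x^+=[1.8532]  P^+=[0.0972]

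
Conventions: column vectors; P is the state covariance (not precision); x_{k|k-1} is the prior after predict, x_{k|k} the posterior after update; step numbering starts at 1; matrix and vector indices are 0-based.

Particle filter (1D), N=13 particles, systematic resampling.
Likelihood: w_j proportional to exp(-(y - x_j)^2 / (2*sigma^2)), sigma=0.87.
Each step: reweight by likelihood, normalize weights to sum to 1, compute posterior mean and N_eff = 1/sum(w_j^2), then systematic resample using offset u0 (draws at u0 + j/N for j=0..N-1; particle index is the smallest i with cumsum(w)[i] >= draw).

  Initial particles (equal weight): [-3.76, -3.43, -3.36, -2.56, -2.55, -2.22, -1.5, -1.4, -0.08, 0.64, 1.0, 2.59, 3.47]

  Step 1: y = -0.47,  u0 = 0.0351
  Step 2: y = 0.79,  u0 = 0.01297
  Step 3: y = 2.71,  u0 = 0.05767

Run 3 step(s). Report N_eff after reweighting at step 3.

step 1: w=[0.0003, 0.0011, 0.0014, 0.0192, 0.0198, 0.0455, 0.1709, 0.1945, 0.3115, 0.1526, 0.0826, 0.0007, 0.0000]  mean=-0.5813  Neff=5.0767  idx=[4, 6, 6, 7, 7, 7, 8, 8, 8, 8, 9, 9, 10]
step 2: w=[0.0001, 0.0056, 0.0056, 0.0076, 0.0076, 0.0076, 0.1091, 0.1091, 0.1091, 0.1091, 0.1773, 0.1773, 0.1748]  mean=0.3178  Neff=7.0777  idx=[3, 6, 7, 7, 8, 9, 10, 10, 10, 11, 11, 12, 12]
step 3: w=[0.0000, 0.0095, 0.0095, 0.0095, 0.0095, 0.0095, 0.0961, 0.0961, 0.0961, 0.0961, 0.0961, 0.2360, 0.2360]  mean=0.7756  Neff=6.3286  idx=[6, 6, 7, 8, 9, 10, 10, 11, 11, 11, 12, 12, 12]

N_eff = 6.3286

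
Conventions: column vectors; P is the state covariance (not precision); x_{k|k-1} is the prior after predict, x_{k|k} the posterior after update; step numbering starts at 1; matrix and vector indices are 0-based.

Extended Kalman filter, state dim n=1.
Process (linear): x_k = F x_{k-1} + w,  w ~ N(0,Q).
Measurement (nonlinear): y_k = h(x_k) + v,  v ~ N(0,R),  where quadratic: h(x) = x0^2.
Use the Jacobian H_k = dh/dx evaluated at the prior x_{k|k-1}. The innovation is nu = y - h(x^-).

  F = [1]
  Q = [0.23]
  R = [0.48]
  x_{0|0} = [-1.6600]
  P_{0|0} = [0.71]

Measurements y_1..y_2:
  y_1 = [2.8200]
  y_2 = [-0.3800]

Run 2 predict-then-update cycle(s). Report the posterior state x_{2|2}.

step 1: x^-=[-1.6600]  P^-=[0.9400]  H_jac=[-3.3200]  S=[10.8411]  K=[-0.2879]  nu=[0.0644]  x^+=[-1.6785]  P^+=[0.0416]
step 2: x^-=[-1.6785]  P^-=[0.2716]  H_jac=[-3.3571]  S=[3.5411]  K=[-0.2575]  nu=[-3.1975]  x^+=[-0.8552]  P^+=[0.0368]

x_post = [-0.8552]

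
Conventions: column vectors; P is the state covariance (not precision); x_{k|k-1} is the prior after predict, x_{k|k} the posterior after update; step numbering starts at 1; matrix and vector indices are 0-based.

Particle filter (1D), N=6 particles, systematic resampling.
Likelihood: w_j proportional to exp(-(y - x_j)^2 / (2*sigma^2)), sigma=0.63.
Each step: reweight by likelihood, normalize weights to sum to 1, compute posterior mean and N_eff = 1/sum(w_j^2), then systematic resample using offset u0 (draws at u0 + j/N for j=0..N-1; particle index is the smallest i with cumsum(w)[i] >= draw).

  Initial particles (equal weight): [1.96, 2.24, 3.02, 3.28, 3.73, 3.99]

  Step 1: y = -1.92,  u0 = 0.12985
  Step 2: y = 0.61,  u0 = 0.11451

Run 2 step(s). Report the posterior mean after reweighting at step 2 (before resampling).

post_mean = 1.9783

step 1: w=[0.9446, 0.0554, 0.0000, 0.0000, 0.0000, 0.0000]  mean=1.9755  Neff=1.1169  idx=[0, 0, 0, 0, 0, 1]
step 2: w=[0.1869, 0.1869, 0.1869, 0.1869, 0.1869, 0.0653]  mean=1.9783  Neff=5.5870  idx=[0, 1, 2, 3, 4, 5]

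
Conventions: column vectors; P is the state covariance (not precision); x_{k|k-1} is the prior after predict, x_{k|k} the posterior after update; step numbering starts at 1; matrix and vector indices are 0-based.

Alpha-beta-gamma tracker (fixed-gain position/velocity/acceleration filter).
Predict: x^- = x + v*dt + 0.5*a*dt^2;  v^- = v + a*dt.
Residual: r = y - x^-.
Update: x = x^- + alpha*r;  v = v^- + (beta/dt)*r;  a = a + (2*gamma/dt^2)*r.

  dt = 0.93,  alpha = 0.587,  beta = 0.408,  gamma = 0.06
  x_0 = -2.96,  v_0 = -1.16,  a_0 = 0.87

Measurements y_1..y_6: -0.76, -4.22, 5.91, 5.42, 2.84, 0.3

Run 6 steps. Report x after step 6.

x_post = 3.9974

step 1: x_pred=-3.6626  r=2.9026  x^+=-1.9588  v^+=0.9225  a^+=1.2727
step 2: x_pred=-0.5505  r=-3.6695  x^+=-2.7045  v^+=0.4962  a^+=0.7636
step 3: x_pred=-1.9128  r=7.8228  x^+=2.6792  v^+=4.6383  a^+=1.8490
step 4: x_pred=7.7924  r=-2.3724  x^+=6.3998  v^+=5.3170  a^+=1.5198
step 5: x_pred=12.0019  r=-9.1619  x^+=6.6239  v^+=2.7110  a^+=0.2486
step 6: x_pred=9.2526  r=-8.9526  x^+=3.9974  v^+=-0.9853  a^+=-0.9935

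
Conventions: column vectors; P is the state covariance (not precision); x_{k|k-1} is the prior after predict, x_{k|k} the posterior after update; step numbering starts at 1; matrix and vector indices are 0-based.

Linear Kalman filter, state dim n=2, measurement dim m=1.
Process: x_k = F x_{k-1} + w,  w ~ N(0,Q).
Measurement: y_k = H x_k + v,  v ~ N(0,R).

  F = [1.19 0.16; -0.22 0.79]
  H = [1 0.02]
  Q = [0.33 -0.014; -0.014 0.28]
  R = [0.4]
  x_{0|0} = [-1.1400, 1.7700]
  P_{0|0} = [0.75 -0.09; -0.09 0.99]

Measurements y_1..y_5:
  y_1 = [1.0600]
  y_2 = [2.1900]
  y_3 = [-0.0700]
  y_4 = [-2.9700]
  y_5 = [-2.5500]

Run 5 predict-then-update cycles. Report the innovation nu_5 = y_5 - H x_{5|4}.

innov = [-0.6955]

step 1: x^-=[-1.0734, 1.6491]  P^-=[1.3831 -0.1667; -0.1667 0.9654]  S=[1.7769]  K=[0.7765; -0.0829]  nu=[2.1004]  x^+=[0.5577, 1.4749]  P^+=[0.3117 -0.0522; -0.0522 0.9532]
step 2: x^-=[0.8996, 1.0425]  P^-=[0.7759 -0.0224; -0.0224 0.9081]  S=[1.1753]  K=[0.6597; -0.0036]  nu=[1.2695]  x^+=[1.7372, 1.0380]  P^+=[0.2643 -0.0196; -0.0196 0.9081]
step 3: x^-=[2.2333, 0.4378]  P^-=[0.7200 0.0139; 0.0139 0.8664]  S=[1.1209]  K=[0.6426; 0.0278]  nu=[-2.3121]  x^+=[0.7476, 0.3735]  P^+=[0.2572 -0.0062; -0.0062 0.8655]
step 4: x^-=[0.9494, 0.1306]  P^-=[0.7140 0.0225; 0.0225 0.8348]  S=[1.1152]  K=[0.6406; 0.0351]  nu=[-3.9220]  x^+=[-1.5631, -0.0072]  P^+=[0.2563 -0.0026; -0.0026 0.8334]
step 5: x^-=[-1.8613, 0.3382]  P^-=[0.7133 0.0219; 0.0219 0.8134]  S=[1.1145]  K=[0.6404; 0.0342]  nu=[-0.6955]  x^+=[-2.3067, 0.3144]  P^+=[0.2562 -0.0026; -0.0026 0.8121]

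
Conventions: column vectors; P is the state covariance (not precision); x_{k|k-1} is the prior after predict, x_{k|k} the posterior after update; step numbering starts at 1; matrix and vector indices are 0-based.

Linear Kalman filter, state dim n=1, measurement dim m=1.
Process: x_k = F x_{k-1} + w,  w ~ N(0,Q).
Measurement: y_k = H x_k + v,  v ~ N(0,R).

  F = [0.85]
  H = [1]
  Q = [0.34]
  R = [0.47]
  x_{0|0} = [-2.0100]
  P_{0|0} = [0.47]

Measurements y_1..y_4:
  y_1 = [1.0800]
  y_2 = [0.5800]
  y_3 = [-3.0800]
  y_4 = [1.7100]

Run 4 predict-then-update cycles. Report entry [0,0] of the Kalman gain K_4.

step 1: x^-=[-1.7085]  P^-=[0.6796]  S=[1.1496]  K=[0.5912]  nu=[2.7885]  x^+=[-0.0601]  P^+=[0.2778]
step 2: x^-=[-0.0511]  P^-=[0.5407]  S=[1.0107]  K=[0.5350]  nu=[0.6311]  x^+=[0.2866]  P^+=[0.2514]
step 3: x^-=[0.2436]  P^-=[0.5217]  S=[0.9917]  K=[0.5261]  nu=[-3.3236]  x^+=[-1.5048]  P^+=[0.2472]
step 4: x^-=[-1.2791]  P^-=[0.5186]  S=[0.9886]  K=[0.5246]  nu=[2.9891]  x^+=[0.2890]  P^+=[0.2466]

K[0,0] = 0.5246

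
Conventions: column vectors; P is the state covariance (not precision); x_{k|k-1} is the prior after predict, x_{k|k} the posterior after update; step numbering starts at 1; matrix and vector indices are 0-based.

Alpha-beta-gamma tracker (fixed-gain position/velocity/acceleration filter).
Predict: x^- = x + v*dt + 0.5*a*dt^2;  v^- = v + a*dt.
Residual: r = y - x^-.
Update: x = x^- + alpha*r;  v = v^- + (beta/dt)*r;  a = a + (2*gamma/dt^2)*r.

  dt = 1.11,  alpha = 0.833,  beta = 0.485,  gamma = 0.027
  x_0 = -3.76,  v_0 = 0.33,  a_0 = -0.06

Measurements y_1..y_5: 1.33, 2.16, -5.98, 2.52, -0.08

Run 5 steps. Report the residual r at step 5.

resid = -2.5066

step 1: x_pred=-3.4307  r=4.7607  x^+=0.5350  v^+=2.3435  a^+=0.1486
step 2: x_pred=3.2278  r=-1.0678  x^+=2.3383  v^+=2.0419  a^+=0.1018
step 3: x_pred=4.6676  r=-10.6476  x^+=-4.2018  v^+=-2.4974  a^+=-0.3648
step 4: x_pred=-7.1987  r=9.7187  x^+=0.8970  v^+=1.3441  a^+=0.0611
step 5: x_pred=2.4266  r=-2.5066  x^+=0.3386  v^+=0.3168  a^+=-0.0487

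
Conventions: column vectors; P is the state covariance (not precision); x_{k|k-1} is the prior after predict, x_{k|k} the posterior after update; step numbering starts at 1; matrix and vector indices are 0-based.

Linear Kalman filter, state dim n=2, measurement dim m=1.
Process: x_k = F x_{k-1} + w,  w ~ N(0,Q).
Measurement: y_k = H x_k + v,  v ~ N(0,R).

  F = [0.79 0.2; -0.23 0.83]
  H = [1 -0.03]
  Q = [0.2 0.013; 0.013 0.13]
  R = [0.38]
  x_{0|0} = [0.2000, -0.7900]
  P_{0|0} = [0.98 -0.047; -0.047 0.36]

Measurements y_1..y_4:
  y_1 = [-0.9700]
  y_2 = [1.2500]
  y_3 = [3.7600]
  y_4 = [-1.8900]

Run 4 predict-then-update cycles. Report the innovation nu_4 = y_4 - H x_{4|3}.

step 1: x^-=[0.0000, -0.7017]  P^-=[0.8112 -0.1340; -0.1340 0.4478]  S=[1.1996]  K=[0.6795; -0.1229]  nu=[-0.9911]  x^+=[-0.6735, -0.5799]  P^+=[0.2572 -0.0338; -0.0338 0.4297]
step 2: x^-=[-0.6480, -0.3264]  P^-=[0.3670 0.0170; 0.0170 0.4525]  S=[0.7464]  K=[0.4910; 0.0046]  nu=[1.8882]  x^+=[0.2792, -0.3178]  P^+=[0.1871 0.0153; 0.0153 0.4525]
step 3: x^-=[0.1570, -0.3280]  P^-=[0.3397 0.0635; 0.0635 0.4458]  S=[0.7163]  K=[0.4716; 0.0699]  nu=[3.5932]  x^+=[1.8514, -0.0767]  P^+=[0.1804 0.0398; 0.0398 0.4423]
step 4: x^-=[1.4473, -0.4895]  P^-=[0.3429 0.0779; 0.0779 0.4290]  S=[0.7186]  K=[0.4739; 0.0905]  nu=[-3.3520]  x^+=[-0.1412, -0.7930]  P^+=[0.1815 0.0471; 0.0471 0.4231]

innov = [-3.3520]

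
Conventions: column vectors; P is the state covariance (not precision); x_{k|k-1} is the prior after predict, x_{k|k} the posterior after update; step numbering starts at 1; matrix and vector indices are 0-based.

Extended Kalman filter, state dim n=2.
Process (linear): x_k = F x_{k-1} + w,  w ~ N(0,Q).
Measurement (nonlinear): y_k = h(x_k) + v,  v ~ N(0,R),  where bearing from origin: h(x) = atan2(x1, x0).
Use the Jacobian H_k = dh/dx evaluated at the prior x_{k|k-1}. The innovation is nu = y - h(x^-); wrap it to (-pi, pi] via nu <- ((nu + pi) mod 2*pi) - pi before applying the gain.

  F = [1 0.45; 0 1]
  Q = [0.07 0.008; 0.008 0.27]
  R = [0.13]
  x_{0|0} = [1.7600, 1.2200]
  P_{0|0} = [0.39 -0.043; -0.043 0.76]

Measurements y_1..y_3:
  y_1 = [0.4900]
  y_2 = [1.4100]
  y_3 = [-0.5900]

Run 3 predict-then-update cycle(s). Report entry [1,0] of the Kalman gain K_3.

K[1,0] = 0.6083

step 1: x^-=[2.3090, 1.2200]  P^-=[0.5752 0.3070; 0.3070 1.0300]  H_jac=[-0.1789 0.3386]  S=[0.2293]  K=[0.0046; 1.2814]  nu=[0.0039]  x^+=[2.3090, 1.2250]  P^+=[0.5752 0.3057; 0.3057 0.6535]
step 2: x^-=[2.8603, 1.2250]  P^-=[1.0526 0.6077; 0.6077 0.9235]  H_jac=[-0.1265 0.2954]  S=[0.1820]  K=[0.2547; 1.0765]  nu=[1.0053]  x^+=[3.1163, 2.3072]  P^+=[1.0408 0.5578; 0.5578 0.7126]
step 3: x^-=[4.1546, 2.3072]  P^-=[1.7572 0.8865; 0.8865 0.9826]  H_jac=[-0.1022 0.1840]  S=[0.1483]  K=[-0.1108; 0.6083]  nu=[-1.0969]  x^+=[4.2762, 1.6400]  P^+=[1.7554 0.8965; 0.8965 0.9277]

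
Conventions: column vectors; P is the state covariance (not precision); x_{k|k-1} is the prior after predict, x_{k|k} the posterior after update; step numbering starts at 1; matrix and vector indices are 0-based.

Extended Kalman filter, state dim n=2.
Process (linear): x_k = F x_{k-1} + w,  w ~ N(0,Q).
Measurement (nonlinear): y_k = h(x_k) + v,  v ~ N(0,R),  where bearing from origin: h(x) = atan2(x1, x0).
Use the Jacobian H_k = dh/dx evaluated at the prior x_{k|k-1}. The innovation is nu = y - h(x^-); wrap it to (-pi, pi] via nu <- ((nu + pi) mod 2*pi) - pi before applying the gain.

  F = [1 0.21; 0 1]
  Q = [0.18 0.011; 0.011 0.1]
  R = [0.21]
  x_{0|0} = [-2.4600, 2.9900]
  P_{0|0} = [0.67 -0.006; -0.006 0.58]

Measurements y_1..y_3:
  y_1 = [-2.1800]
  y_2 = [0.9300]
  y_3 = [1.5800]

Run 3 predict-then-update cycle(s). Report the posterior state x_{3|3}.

x_post = [-0.9468, 3.3110]

step 1: x^-=[-1.8321, 2.9900]  P^-=[0.8731 0.1268; 0.1268 0.6800]  H_jac=[-0.2432 -0.1490]  S=[0.2859]  K=[-0.8086; -0.4622]  nu=[1.9827]  x^+=[-3.4353, 2.0736]  P^+=[0.6861 0.0199; 0.0199 0.6189]
step 2: x^-=[-2.9998, 2.0736]  P^-=[0.9018 0.1609; 0.1609 0.7189]  H_jac=[-0.1559 -0.2256]  S=[0.2798]  K=[-0.6322; -0.6692]  nu=[-1.6068]  x^+=[-1.9840, 3.1489]  P^+=[0.7900 0.0425; 0.0425 0.5936]
step 3: x^-=[-1.3227, 3.1489]  P^-=[1.0140 0.1782; 0.1782 0.6936]  H_jac=[-0.2699 -0.1134]  S=[0.3037]  K=[-0.9678; -0.4173]  nu=[-0.3885]  x^+=[-0.9468, 3.3110]  P^+=[0.7295 0.0555; 0.0555 0.6407]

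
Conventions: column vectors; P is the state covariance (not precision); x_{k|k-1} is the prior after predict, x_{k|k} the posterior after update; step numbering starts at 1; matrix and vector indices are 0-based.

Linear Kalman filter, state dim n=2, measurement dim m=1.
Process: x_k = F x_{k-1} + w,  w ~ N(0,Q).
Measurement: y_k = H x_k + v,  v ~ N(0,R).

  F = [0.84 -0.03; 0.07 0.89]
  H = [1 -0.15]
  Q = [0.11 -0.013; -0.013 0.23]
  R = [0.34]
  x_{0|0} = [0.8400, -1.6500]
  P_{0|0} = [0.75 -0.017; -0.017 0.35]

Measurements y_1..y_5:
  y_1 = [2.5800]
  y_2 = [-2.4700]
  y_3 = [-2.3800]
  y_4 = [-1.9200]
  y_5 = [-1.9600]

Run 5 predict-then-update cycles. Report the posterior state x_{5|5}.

step 1: x^-=[0.7551, -1.4097]  P^-=[0.6404 0.0091; 0.0091 0.5088]  S=[0.9891]  K=[0.6461; -0.0680]  nu=[1.6134]  x^+=[1.7975, -1.5194]  P^+=[0.2275 0.0525; 0.0525 0.5042]
step 2: x^-=[1.5555, -1.2264]  P^-=[0.2684 0.0261; 0.0261 0.6371]  S=[0.6149]  K=[0.4301; -0.1130]  nu=[-4.2094]  x^+=[-0.2550, -0.7507]  P^+=[0.1546 0.0560; 0.0560 0.6292]
step 3: x^-=[-0.1916, -0.6860]  P^-=[0.2168 0.0210; 0.0210 0.7361]  S=[0.5671]  K=[0.3768; -0.1577]  nu=[-2.2913]  x^+=[-1.0550, -0.3247]  P^+=[0.1363 0.0547; 0.0547 0.7220]
step 4: x^-=[-0.8765, -0.3629]  P^-=[0.2041 0.0165; 0.0165 0.8094]  S=[0.5573]  K=[0.3617; -0.1882]  nu=[-1.0980]  x^+=[-1.2736, -0.1562]  P^+=[0.1312 0.0545; 0.0545 0.7897]
step 5: x^-=[-1.0652, -0.2282]  P^-=[0.2005 0.0142; 0.0142 0.8629]  S=[0.5557]  K=[0.3570; -0.2073]  nu=[-0.9291]  x^+=[-1.3969, -0.0356]  P^+=[0.1297 0.0554; 0.0554 0.8390]

x_post = [-1.3969, -0.0356]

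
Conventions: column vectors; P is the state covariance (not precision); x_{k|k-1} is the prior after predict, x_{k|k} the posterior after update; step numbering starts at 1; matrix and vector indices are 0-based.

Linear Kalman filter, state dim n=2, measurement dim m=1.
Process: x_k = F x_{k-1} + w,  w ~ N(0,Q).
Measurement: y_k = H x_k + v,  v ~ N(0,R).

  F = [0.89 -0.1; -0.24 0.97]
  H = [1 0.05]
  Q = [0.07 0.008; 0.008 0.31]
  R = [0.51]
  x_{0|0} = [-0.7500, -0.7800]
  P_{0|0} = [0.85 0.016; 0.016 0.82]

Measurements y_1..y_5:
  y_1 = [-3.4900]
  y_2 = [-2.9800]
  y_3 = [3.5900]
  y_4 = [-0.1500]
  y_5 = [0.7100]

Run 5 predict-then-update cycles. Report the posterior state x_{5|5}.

x_post = [0.2468, -0.9845]

step 1: x^-=[-0.5895, -0.5766]  P^-=[0.7486 -0.2389; -0.2389 1.1230]  S=[1.2376]  K=[0.5953; -0.1477]  nu=[-2.8717]  x^+=[-2.2989, -0.1525]  P^+=[0.3101 -0.1301; -0.1301 1.0961]
step 2: x^-=[-2.0308, 0.4038]  P^-=[0.3498 -0.2800; -0.2800 1.4197]  S=[0.8353]  K=[0.4020; -0.2502]  nu=[-0.9694]  x^+=[-2.4205, 0.6464]  P^+=[0.2148 -0.1960; -0.1960 1.3674]
step 3: x^-=[-2.2188, 1.2079]  P^-=[0.2887 -0.3444; -0.3444 1.7002]  S=[0.7685]  K=[0.3533; -0.3376]  nu=[5.7484]  x^+=[-0.1882, -0.7325]  P^+=[0.1928 -0.2528; -0.2528 1.6127]
step 4: x^-=[-0.0942, -0.6654]  P^-=[0.2838 -0.4139; -0.4139 1.9562]  S=[0.7573]  K=[0.3475; -0.4174]  nu=[-0.0225]  x^+=[-0.1020, -0.6560]  P^+=[0.1924 -0.3041; -0.3041 1.8242]
step 5: x^-=[-0.0252, -0.6118]  P^-=[0.2948 -0.4799; -0.4799 2.1791]  S=[0.7622]  K=[0.3552; -0.4866]  nu=[0.7658]  x^+=[0.2468, -0.9845]  P^+=[0.1986 -0.3481; -0.3481 1.9986]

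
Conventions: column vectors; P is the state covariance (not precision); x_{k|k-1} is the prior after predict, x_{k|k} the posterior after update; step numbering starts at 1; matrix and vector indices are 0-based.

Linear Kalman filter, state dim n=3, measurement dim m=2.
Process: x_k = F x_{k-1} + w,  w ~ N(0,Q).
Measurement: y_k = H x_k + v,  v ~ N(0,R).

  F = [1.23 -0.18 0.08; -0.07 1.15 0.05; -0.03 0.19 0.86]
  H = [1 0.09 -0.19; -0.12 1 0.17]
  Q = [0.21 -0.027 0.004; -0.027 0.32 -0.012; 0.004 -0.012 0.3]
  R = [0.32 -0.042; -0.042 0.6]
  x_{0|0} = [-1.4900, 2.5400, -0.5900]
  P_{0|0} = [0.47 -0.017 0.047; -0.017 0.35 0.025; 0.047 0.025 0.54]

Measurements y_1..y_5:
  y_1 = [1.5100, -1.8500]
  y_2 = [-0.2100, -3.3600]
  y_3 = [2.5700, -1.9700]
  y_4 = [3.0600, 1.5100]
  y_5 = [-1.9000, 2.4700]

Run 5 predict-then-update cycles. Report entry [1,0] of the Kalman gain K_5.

K[1,0] = -0.0051

step 1: x^-=[-2.3371, 2.9958, 0.0199]  P^-=[0.9519 -0.1573 0.0539; -0.1573 0.7918 0.1116; 0.0539 0.1116 0.7184]  S=[1.2517 -0.2729; -0.2729 1.4998]  K=[0.7319 -0.0418; 0.0364 0.5598; -0.0260 0.1468]  nu=[3.5813, -5.1296]  x^+=[0.4984, 0.2544, -0.8260]  P^+=[0.2621 -0.0442 0.1165; -0.0442 0.3313 -0.0130; 0.1165 -0.0130 0.6831]
step 2: x^-=[0.5012, 0.2164, -0.6770]  P^-=[0.6645 -0.1730 0.1442; -0.1730 0.7659 0.0722; 0.1442 0.0722 0.8077]  S=[0.9314 -0.2348; -0.2348 1.4590]  K=[0.6544 -0.0511; 0.0121 0.5495; 0.0315 0.1368]  nu=[-0.8593, -3.4012]  x^+=[0.1126, -1.6630, -1.1695]  P^+=[0.2461 -0.0551 0.1558; -0.0551 0.3283 -0.0334; 0.1558 -0.0334 0.7815]
step 3: x^-=[0.3443, -1.9789, -1.3252]  P^-=[0.6540 -0.1857 0.1934; -0.1857 0.7612 0.0536; 0.1934 0.0536 0.8717]  S=[0.9029 -0.2359; -0.2359 1.4507]  K=[0.6511 -0.0536; 0.0018 0.5466; 0.0713 0.1347]  nu=[2.1520, 0.2755]  x^+=[1.7308, -1.8245, -1.1347]  P^+=[0.2506 -0.0603 0.1817; -0.0603 0.3282 -0.0441; 0.1817 -0.0441 0.8454]
step 4: x^-=[2.3666, -2.2761, -1.3744]  P^-=[0.6689 -0.1927 0.2252; -0.1927 0.7607 0.0442; 0.2252 0.0442 0.9142]  S=[0.9063 -0.2382; -0.2382 1.4489]  K=[0.6576 -0.0538; -0.0029 0.5457; 0.0968 0.1350]  nu=[0.6372, 4.3037]  x^+=[2.5538, 0.0707, -0.7316]  P^+=[0.2560 -0.0629 0.1980; -0.0629 0.3285 -0.0498; 0.1980 -0.0498 0.8855]
step 5: x^-=[3.0699, -0.1340, -0.6923]  P^-=[0.6818 -0.1963 0.2452; -0.1963 0.7609 0.0394; 0.2452 0.0394 0.9412]  S=[0.9121 -0.2395; -0.2395 1.4484]  K=[0.6630 -0.0536; -0.0051 0.5454; 0.1123 0.1360]  nu=[-5.0894, 3.0901]  x^+=[-0.4699, 1.5773, -0.8438]  P^+=[0.2597 -0.0642 0.2079; -0.0642 0.3287 -0.0529; 0.2079 -0.0529 0.9103]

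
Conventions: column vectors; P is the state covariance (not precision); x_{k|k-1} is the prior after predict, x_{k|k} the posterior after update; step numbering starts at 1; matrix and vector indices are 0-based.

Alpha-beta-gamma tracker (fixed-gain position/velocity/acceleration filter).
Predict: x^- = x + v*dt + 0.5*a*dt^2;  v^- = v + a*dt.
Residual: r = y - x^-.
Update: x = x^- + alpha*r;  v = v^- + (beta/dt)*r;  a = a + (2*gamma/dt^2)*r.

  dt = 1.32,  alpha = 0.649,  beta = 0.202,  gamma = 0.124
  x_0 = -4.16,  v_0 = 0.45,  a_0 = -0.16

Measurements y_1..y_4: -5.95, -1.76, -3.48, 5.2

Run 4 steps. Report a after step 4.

a_post = 1.2794

step 1: x_pred=-3.7054  r=-2.2446  x^+=-5.1621  v^+=-0.1047  a^+=-0.4795
step 2: x_pred=-5.7181  r=3.9581  x^+=-3.1493  v^+=-0.1319  a^+=0.0839
step 3: x_pred=-3.2503  r=-0.2297  x^+=-3.3994  v^+=-0.0563  a^+=0.0512
step 4: x_pred=-3.4291  r=8.6291  x^+=2.1712  v^+=1.3318  a^+=1.2794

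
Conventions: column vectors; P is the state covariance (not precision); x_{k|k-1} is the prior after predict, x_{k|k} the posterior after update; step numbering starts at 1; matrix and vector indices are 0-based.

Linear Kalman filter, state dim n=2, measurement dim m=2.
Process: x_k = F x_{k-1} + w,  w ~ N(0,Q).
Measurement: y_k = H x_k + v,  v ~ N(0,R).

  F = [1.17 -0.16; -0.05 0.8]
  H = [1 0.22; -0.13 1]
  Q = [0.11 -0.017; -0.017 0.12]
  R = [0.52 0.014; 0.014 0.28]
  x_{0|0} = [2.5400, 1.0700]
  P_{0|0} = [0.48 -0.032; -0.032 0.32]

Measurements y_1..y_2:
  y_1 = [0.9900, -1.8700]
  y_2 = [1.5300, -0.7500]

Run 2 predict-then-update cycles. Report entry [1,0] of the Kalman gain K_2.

step 1: x^-=[2.8006, 0.7290]  P^-=[0.7872 -0.1162; -0.1162 0.3286]  S=[1.2720 -0.1290; -0.1290 0.6521]  K=[0.5764 -0.2212; 0.0193 0.5308]  nu=[-1.9710, -2.2349]  x^+=[2.1590, -0.4954]  P^+=[0.2999 -0.0149; -0.0149 0.1470]
step 2: x^-=[2.6053, -0.5042]  P^-=[0.5299 -0.0674; -0.0674 0.2160]  S=[1.0306 -0.0728; -0.0728 0.5225]  K=[0.4861 -0.1931; 0.0112 0.4318]  nu=[-0.9643, 0.0929]  x^+=[2.1186, -0.4749]  P^+=[0.2532 -0.0143; -0.0143 0.1192]

K[1,0] = 0.0112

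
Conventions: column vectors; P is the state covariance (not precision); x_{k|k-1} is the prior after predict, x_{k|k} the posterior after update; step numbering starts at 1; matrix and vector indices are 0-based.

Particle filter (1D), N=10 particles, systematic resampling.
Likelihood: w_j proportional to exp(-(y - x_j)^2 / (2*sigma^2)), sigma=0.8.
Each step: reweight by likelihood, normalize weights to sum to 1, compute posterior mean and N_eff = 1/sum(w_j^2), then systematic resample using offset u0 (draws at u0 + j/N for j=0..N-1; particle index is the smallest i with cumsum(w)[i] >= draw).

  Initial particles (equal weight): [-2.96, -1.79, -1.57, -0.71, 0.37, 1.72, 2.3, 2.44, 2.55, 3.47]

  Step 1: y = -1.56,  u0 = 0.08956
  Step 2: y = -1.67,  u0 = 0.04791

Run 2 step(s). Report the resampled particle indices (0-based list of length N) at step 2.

step 1: w=[0.0773, 0.3428, 0.3572, 0.2032, 0.0195, 0.0001, 0.0000, 0.0000, 0.0000, 0.0000]  mean=-1.5401  Neff=3.4159  idx=[1, 1, 1, 1, 2, 2, 2, 3, 3, 4]
step 2: w=[0.1245, 0.1245, 0.1245, 0.1245, 0.1249, 0.1249, 0.1249, 0.0613, 0.0613, 0.0049]  mean=-1.5647  Neff=8.5982  idx=[0, 1, 1, 2, 3, 4, 5, 6, 6, 8]

resampled_idx = [0, 1, 1, 2, 3, 4, 5, 6, 6, 8]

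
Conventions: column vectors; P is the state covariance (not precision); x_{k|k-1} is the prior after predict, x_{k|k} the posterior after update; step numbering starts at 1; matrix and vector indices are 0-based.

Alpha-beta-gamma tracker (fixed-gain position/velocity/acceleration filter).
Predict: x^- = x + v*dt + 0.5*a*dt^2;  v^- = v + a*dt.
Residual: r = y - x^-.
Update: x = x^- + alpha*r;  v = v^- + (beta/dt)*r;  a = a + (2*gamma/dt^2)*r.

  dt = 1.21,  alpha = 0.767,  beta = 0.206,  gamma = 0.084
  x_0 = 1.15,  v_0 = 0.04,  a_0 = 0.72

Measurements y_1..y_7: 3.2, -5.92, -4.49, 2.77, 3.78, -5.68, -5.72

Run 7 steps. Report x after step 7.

step 1: x_pred=1.7255  r=1.4745  x^+=2.8564  v^+=1.1622  a^+=0.8892
step 2: x_pred=4.9137  r=-10.8337  x^+=-3.3958  v^+=0.3938  a^+=-0.3539
step 3: x_pred=-3.1784  r=-1.3116  x^+=-4.1844  v^+=-0.2578  a^+=-0.5044
step 4: x_pred=-4.8656  r=7.6356  x^+=0.9909  v^+=0.4318  a^+=0.3717
step 5: x_pred=1.7855  r=1.9945  x^+=3.3153  v^+=1.2211  a^+=0.6006
step 6: x_pred=5.2325  r=-10.9125  x^+=-3.1374  v^+=0.0900  a^+=-0.6516
step 7: x_pred=-3.5054  r=-2.2146  x^+=-5.2040  v^+=-1.0754  a^+=-0.9057

x_post = -5.2040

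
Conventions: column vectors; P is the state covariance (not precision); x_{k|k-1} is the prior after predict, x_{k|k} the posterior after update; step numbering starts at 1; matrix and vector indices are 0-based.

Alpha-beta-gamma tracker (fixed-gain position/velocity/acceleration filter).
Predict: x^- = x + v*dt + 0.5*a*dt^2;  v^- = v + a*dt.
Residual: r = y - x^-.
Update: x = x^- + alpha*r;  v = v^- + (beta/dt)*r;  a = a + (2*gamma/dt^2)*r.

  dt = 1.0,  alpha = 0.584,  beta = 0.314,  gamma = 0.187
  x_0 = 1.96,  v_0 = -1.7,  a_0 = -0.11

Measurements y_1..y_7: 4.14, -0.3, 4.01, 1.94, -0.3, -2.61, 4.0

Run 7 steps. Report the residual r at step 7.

step 1: x_pred=0.2050  r=3.9350  x^+=2.5030  v^+=-0.5744  a^+=1.3617
step 2: x_pred=2.6095  r=-2.9095  x^+=0.9103  v^+=-0.1263  a^+=0.2735
step 3: x_pred=0.9208  r=3.0892  x^+=2.7249  v^+=1.1173  a^+=1.4289
step 4: x_pred=4.5566  r=-2.6166  x^+=3.0285  v^+=1.7245  a^+=0.4503
step 5: x_pred=4.9782  r=-5.2782  x^+=1.8957  v^+=0.5175  a^+=-1.5238
step 6: x_pred=1.6513  r=-4.2613  x^+=-0.8373  v^+=-2.3443  a^+=-3.1175
step 7: x_pred=-4.7404  r=8.7404  x^+=0.3640  v^+=-2.7173  a^+=0.1514

resid = 8.7404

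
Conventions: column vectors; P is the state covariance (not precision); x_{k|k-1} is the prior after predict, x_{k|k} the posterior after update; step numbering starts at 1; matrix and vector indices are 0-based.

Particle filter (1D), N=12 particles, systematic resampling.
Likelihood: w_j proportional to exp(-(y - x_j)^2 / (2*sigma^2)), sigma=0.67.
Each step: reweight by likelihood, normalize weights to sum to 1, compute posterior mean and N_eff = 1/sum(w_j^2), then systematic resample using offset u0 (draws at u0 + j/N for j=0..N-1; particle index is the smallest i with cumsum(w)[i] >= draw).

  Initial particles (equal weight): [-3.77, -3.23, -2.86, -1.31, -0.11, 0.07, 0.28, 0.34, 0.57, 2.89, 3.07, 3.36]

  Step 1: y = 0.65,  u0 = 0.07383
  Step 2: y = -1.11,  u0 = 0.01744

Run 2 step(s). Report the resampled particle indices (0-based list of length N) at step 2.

step 1: w=[0.0000, 0.0000, 0.0000, 0.0035, 0.1320, 0.1726, 0.2156, 0.2256, 0.2493, 0.0009, 0.0004, 0.0001]  mean=0.2763  Neff=4.8361  idx=[4, 5, 5, 6, 6, 6, 7, 7, 7, 8, 8, 8]
step 2: w=[0.2161, 0.1396, 0.1396, 0.0765, 0.0765, 0.0765, 0.0633, 0.0633, 0.0633, 0.0284, 0.0284, 0.0284]  mean=0.1732  Neff=8.4961  idx=[0, 0, 0, 1, 1, 2, 3, 4, 5, 6, 7, 9]

resampled_idx = [0, 0, 0, 1, 1, 2, 3, 4, 5, 6, 7, 9]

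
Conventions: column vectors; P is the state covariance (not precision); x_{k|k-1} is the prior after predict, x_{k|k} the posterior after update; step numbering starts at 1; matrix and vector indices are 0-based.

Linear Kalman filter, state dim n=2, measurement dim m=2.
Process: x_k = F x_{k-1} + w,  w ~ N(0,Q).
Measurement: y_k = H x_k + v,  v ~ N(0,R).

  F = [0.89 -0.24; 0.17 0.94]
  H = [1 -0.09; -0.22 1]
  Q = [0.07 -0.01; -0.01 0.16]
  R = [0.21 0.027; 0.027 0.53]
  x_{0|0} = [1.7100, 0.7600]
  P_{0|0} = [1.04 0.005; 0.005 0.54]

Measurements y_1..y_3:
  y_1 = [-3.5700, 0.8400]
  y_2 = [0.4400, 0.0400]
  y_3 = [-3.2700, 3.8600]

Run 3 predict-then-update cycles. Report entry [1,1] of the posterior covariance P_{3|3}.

step 1: x^-=[1.3395, 1.0051]  P^-=[0.9228 0.0295; 0.0295 0.6688]  S=[1.1329 -0.2061; -0.2061 1.2305]  K=[0.8113 -0.0051; 0.0731 0.5505]  nu=[-4.8190, 0.1296]  x^+=[-2.5707, 0.7243]  P^+=[0.1754 0.0578; 0.0578 0.3064]
step 2: x^-=[-2.4617, 0.2439]  P^-=[0.2019 -0.0066; -0.0066 0.4543]  S=[0.4168 -0.0650; -0.0650 0.9970]  K=[0.4828 -0.0197; -0.0430 0.4543]  nu=[2.9237, -0.7454]  x^+=[-1.0354, -0.2207]  P^+=[0.1031 0.0253; 0.0253 0.2452]
step 3: x^-=[-0.8686, -0.3835]  P^-=[0.1550 -0.0296; -0.0296 0.3877]  S=[0.3735 -0.0722; -0.0722 0.9382]  K=[0.4152 -0.0359; -0.0928 0.4130]  nu=[-2.4359, 4.0524]  x^+=[-2.0257, 1.5165]  P^+=[0.0873 0.0114; 0.0114 0.2189]

P_post[1,1] = 0.2189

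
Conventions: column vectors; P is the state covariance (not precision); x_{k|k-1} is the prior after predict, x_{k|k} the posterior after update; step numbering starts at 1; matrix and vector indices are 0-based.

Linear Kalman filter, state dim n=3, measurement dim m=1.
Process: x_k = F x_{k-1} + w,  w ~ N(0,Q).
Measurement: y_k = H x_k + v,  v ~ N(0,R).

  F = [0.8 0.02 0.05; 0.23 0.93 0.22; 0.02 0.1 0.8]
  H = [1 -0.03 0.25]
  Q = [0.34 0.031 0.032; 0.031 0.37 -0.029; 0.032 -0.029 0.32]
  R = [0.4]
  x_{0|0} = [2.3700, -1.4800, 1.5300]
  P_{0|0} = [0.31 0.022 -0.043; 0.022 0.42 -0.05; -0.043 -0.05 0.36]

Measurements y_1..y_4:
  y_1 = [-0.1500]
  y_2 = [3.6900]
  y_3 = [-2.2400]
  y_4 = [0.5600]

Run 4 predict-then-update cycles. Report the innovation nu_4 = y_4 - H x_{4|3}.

innov = [0.9055]

step 1: x^-=[1.9429, -0.4947, 1.1234]  P^-=[0.5366 0.1057 0.0254; 0.1057 0.7517 0.0294; 0.0254 0.0294 0.5454]  S=[0.9773]  K=[0.5523; 0.0926; 0.1646]  nu=[-2.3886]  x^+=[0.6236, -0.7158, 0.7303]  P^+=[0.2385 0.0557 -0.0635; 0.0557 0.7433 0.0145; -0.0635 0.0145 0.5190]
step 2: x^-=[0.5211, -0.3616, 0.5251]  P^-=[0.4910 0.1250 0.0222; 0.1250 1.0739 0.1340; 0.0222 0.1340 0.6602]  S=[0.9348]  K=[0.5271; 0.1350; 0.1960]  nu=[3.0268]  x^+=[2.1166, 0.0472, 1.1183]  P^+=[0.2312 0.0584 -0.0744; 0.0584 1.0569 0.1093; -0.0744 0.1093 0.6243]
step 3: x^-=[1.7501, 0.7767, 0.9417]  P^-=[0.4861 0.1354 0.0221; 0.1354 1.3887 0.2523; 0.0221 0.2523 0.7455]  S=[0.9331]  K=[0.5225; 0.1681; 0.2153]  nu=[-4.2023]  x^+=[-0.4456, 0.0704, 0.0369]  P^+=[0.2313 0.0535 -0.0829; 0.0535 1.3624 0.2186; -0.0829 0.2186 0.7023]
step 4: x^-=[-0.3533, -0.0289, 0.0277]  P^-=[0.4859 0.1422 0.0223; 0.1422 1.6985 0.3764; 0.0223 0.3764 0.8157]  S=[0.9353]  K=[0.5209; 0.1982; 0.2298]  nu=[0.9055]  x^+=[0.1184, 0.1506, 0.2357]  P^+=[0.2321 0.0457 -0.0897; 0.0457 1.6617 0.3338; -0.0897 0.3338 0.7663]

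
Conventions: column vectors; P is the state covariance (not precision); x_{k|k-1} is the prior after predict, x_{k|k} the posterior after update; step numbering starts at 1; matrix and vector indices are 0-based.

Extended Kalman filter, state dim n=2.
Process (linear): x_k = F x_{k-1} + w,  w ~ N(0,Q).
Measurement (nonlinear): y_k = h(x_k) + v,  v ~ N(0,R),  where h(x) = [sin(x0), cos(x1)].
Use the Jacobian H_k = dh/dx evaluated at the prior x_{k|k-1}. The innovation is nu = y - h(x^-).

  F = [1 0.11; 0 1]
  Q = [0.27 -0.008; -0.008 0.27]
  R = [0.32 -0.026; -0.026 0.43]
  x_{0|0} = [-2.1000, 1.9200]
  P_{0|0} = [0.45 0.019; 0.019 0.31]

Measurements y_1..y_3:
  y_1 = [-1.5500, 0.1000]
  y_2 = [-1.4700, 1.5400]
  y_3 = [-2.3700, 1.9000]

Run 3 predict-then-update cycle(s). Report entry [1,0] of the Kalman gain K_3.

step 1: x^-=[-1.8888, 1.9200]  P^-=[0.7279 0.0451; 0.0451 0.5800]  H_jac=[-0.3127 0.0000; 0.0000 -0.9396]  S=[0.3912 -0.0127; -0.0127 0.9421]  K=[-0.5836 -0.0529; -0.0549 -0.5792]  nu=[-0.6001, 0.4421]  x^+=[-1.5620, 1.6969]  P^+=[0.5929 0.0081; 0.0081 0.2635]
step 2: x^-=[-1.3753, 1.6969]  P^-=[0.8678 0.0290; 0.0290 0.5335]  H_jac=[0.1943 0.0000; 0.0000 -0.9921]  S=[0.3527 -0.0316; -0.0316 0.9551]  K=[0.4766 -0.0144; -0.0337 -0.5553]  nu=[-0.4890, 1.6657]  x^+=[-1.6324, 0.7884]  P^+=[0.7871 0.0187; 0.0187 0.2398]
step 3: x^-=[-1.5456, 0.7884]  P^-=[1.0641 0.0371; 0.0371 0.5098]  H_jac=[0.0251 0.0000; 0.0000 -0.7092]  S=[0.3207 -0.0267; -0.0267 0.6864]  K=[0.0805 -0.0352; -0.0410 -0.5283]  nu=[-1.3703, 1.1950]  x^+=[-1.6981, 0.2132]  P^+=[1.0610 0.0243; 0.0243 0.3188]

K[1,0] = -0.0410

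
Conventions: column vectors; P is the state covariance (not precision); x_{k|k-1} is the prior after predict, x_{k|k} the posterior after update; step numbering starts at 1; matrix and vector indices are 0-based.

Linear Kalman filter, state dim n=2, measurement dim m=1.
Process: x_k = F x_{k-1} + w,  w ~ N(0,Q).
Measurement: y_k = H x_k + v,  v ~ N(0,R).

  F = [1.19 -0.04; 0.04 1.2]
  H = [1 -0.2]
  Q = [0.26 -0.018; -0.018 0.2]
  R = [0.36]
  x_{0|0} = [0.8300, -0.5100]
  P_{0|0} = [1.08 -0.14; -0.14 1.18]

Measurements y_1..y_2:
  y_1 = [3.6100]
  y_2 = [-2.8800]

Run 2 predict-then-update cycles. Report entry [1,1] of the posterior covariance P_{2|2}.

step 1: x^-=[1.0081, -0.5788]  P^-=[1.8046 -0.2229; -0.2229 1.8875]  S=[2.3293]  K=[0.7939; -0.2578]  nu=[2.4861]  x^+=[2.9818, -1.2197]  P^+=[0.3365 0.2537; 0.2537 1.7327]
step 2: x^-=[3.5972, -1.3443]  P^-=[0.7152 0.2768; 0.2768 2.7200]  S=[1.0733]  K=[0.6148; -0.2490]  nu=[-6.7460]  x^+=[-0.5502, 0.3352]  P^+=[0.3095 0.4411; 0.4411 2.6535]

P_post[1,1] = 2.6535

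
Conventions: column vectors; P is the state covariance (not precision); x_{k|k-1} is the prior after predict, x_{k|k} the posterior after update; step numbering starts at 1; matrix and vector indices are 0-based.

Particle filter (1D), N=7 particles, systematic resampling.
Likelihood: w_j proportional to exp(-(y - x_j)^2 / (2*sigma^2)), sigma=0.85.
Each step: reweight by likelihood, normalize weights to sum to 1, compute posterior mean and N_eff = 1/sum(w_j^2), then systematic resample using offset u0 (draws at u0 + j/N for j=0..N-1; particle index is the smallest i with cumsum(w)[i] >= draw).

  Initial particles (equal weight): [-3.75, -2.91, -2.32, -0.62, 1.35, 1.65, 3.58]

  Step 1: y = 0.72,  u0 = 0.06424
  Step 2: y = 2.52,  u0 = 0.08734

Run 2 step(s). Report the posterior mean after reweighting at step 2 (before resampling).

step 1: w=[0.0000, 0.0001, 0.0010, 0.1800, 0.4739, 0.3428, 0.0022]  mean=1.0989  Neff=2.6702  idx=[3, 4, 4, 4, 4, 5, 5]
step 2: w=[0.0004, 0.1417, 0.1417, 0.1417, 0.1417, 0.2164, 0.2164]  mean=1.4791  Neff=5.7478  idx=[1, 2, 3, 4, 5, 6, 6]

post_mean = 1.4791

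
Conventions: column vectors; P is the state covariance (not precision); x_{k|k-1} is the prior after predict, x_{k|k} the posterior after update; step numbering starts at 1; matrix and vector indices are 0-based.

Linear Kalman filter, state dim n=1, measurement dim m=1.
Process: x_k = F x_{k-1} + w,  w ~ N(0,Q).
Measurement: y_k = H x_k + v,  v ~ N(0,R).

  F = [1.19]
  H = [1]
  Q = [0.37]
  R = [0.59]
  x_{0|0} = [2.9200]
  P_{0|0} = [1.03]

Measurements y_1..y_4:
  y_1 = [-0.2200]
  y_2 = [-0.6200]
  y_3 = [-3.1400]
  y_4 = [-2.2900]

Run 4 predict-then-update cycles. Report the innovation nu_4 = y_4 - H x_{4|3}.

step 1: x^-=[3.4748]  P^-=[1.8286]  S=[2.4186]  K=[0.7561]  nu=[-3.6948]  x^+=[0.6813]  P^+=[0.4461]
step 2: x^-=[0.8108]  P^-=[1.0017]  S=[1.5917]  K=[0.6293]  nu=[-1.4308]  x^+=[-0.0896]  P^+=[0.3713]
step 3: x^-=[-0.1067]  P^-=[0.8958]  S=[1.4858]  K=[0.6029]  nu=[-3.0333]  x^+=[-1.9355]  P^+=[0.3557]
step 4: x^-=[-2.3032]  P^-=[0.8737]  S=[1.4637]  K=[0.5969]  nu=[0.0132]  x^+=[-2.2953]  P^+=[0.3522]

innov = [0.0132]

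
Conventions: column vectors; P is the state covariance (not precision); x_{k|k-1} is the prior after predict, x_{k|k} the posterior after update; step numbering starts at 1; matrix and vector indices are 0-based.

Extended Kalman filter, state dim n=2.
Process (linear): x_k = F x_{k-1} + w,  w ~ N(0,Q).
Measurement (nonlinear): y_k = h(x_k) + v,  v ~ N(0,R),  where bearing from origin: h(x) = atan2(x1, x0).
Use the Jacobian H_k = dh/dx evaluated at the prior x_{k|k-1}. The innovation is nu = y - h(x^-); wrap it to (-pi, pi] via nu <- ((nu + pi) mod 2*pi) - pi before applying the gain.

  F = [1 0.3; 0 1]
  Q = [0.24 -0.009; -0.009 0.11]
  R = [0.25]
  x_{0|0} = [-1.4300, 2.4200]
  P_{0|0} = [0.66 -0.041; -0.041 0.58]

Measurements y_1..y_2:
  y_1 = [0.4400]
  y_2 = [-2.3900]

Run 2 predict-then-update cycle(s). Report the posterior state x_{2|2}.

step 1: x^-=[-0.7040, 2.4200]  P^-=[0.9276 0.1240; 0.1240 0.6900]  H_jac=[-0.3810 -0.1108]  S=[0.4036]  K=[-0.9097; -0.3065]  nu=[-1.4139]  x^+=[0.5822, 2.8534]  P^+=[0.5936 0.0115; 0.0115 0.6521]
step 2: x^-=[1.4382, 2.8534]  P^-=[0.8992 0.1981; 0.1981 0.7621]  H_jac=[-0.2795 0.1409]  S=[0.3197]  K=[-0.6986; 0.1626]  nu=[2.7893]  x^+=[-0.5104, 3.3069]  P^+=[0.7431 0.2344; 0.2344 0.7536]

x_post = [-0.5104, 3.3069]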